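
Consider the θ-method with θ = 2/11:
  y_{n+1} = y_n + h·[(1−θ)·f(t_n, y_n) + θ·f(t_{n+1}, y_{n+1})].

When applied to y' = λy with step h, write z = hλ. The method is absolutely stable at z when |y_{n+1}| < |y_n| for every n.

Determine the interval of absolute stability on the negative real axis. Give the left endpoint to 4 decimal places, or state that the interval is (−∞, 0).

(-3.1429, 0).

On y'=λy, z=hλ:
  y_{n+1} = y_n + z·[9/11·y_n + 2/11·y_{n+1}] ⇒ (1 − 2/11z)y_{n+1} = (1 + 9/11z)y_n
  ⇒ R(z) = (1 + 9/11z)/(1 − 2/11z).

Boundary: |R(x)|=1, x<0.
x=-1.79: |R|=0.3505
R=−1: 1+9/11x = −1+2/11x ⇒ -7/11x=2 ⇒ x=2/(-7/11)=-3.1429
Confirm numerically:
  x=-2.777: |R|=0.84529 <1
  x=-1.819: |R|=0.36692 <1
  x=-1.606: |R|=0.24303 <1
  x=-1.320: |R|=0.06452 <1
  x=-3.603: |R|=1.17692 >1
  x=-3.494: |R|=1.13665 >1
Interval (-3.1429, 0).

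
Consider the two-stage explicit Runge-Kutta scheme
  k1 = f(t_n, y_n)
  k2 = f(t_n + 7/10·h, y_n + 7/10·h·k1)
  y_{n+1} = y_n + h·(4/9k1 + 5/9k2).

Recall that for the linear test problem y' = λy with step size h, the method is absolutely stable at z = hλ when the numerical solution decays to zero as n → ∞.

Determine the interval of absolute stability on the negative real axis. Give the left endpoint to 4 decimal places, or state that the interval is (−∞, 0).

With y'=λy (z=hλ):
  k1=λy_n ⇒ h·k1=z·y_n;  k2=λ(1+7/10z)y_n ⇒ h·k2=z(1+7/10z)y_n
  y_{n+1}/y_n = 1 + 4/9z + 5/9z(1+7/10z) = 1 + z + 7/18z²
  R(z) = 1 + z + 7/18z².

Find x<0 with |R(x)|<1.
x=-1.28: |R|=0.3572
R=1: x+7/18x²=0 ⇒ x=−18/7=-2.5714; min R=1−1/(4·7/18)=0.3571>−1
Confirm numerically:
  x=-2.251: |R|=0.71950 <1
  x=-2.157: |R|=0.65236 <1
  x=-1.865: |R|=0.48764 <1
  x=-3.125: |R|=1.67274 >1
  x=-2.710: |R|=1.14604 >1
So |R|<1 on (-2.5714, 0).

(-2.5714, 0).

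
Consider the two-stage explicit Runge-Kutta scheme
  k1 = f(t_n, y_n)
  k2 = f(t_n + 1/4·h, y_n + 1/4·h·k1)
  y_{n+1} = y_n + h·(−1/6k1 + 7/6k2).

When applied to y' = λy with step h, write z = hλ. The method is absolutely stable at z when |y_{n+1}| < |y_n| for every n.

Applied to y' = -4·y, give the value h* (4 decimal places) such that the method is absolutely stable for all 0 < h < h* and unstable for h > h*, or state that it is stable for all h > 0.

(-3.4286,0); λ=-4 ⇒ h* = (24/7)/4 = 0.8571.

On y'=λy, z=hλ:
  k1=λy_n ⇒ h·k1=z·y_n;  k2=λ(1+1/4z)y_n ⇒ h·k2=z(1+1/4z)y_n
  y_{n+1}/y_n = 1 − 1/6z + 7/6z(1+1/4z) = 1 + z + 7/24z²
  Hence R(z) = 1 + z + 7/24z².

Find x<0 with |R(x)|<1.
x=-0.58: |R|=0.5181
R=1: x+7/24x²=0 ⇒ x=−24/7=-3.4286; min R=1−1/(4·7/24)=0.1429>−1
Confirm numerically:
  x=-2.499: |R|=0.32246 <1
  x=-2.397: |R|=0.27880 <1
  x=-1.892: |R|=0.15207 <1
  x=-3.868: |R|=1.49575 >1
  x=-3.507: |R|=1.08022 >1
So |R|<1 on (-3.4286, 0).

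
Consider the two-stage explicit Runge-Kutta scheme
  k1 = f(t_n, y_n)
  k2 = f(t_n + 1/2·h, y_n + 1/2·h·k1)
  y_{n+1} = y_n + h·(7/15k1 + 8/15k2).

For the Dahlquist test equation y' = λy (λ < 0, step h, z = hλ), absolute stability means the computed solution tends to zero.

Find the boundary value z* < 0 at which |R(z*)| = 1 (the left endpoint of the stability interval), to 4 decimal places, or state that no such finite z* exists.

With y'=λy (z=hλ):
  k1=λy_n ⇒ h·k1=z·y_n;  k2=λ(1+1/2z)y_n ⇒ h·k2=z(1+1/2z)y_n
  y_{n+1}/y_n = 1 + 7/15z + 8/15z(1+1/2z) = 1 + z + 4/15z²
  Hence R(z) = 1 + z + 4/15z².

Need |R(x)|<1, x<0.
x=-1.06: |R|=0.2396
R=1: x+4/15x²=0 ⇒ x=−15/4=-3.7500; min R=1−1/(4·4/15)=0.0625>−1
Confirm numerically:
  x=-2.770: |R|=0.27611 <1
  x=-2.654: |R|=0.22432 <1
  x=-2.350: |R|=0.12267 <1
  x=-1.867: |R|=0.06252 <1
  x=-4.081: |R|=1.36022 >1
  x=-4.076: |R|=1.35434 >1
  x=-4.013: |R|=1.28145 >1
Stable set (-3.7500, 0).

z* = -3.7500.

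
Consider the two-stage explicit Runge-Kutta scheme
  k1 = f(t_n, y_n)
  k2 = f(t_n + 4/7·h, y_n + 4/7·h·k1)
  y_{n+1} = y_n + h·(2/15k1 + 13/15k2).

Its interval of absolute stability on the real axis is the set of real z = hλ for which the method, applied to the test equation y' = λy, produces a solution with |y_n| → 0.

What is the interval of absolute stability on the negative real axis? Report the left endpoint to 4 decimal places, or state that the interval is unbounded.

Test eqn y'=λy, z=hλ:
  k1=λy_n ⇒ h·k1=z·y_n;  k2=λ(1+4/7z)y_n ⇒ h·k2=z(1+4/7z)y_n
  y_{n+1}/y_n = 1 + 2/15z + 13/15z(1+4/7z) = 1 + z + 52/105z²
  ⇒ R(z) = 1 + z + 52/105z².

Need |R(x)|<1, x<0.
x=-1.49: |R|=0.6095
R=1: x+52/105x²=0 ⇒ x=−105/52=-2.0192; min R=1−1/(4·52/105)=0.4952>−1
Confirm numerically:
  x=-1.581: |R|=0.65688 <1
  x=-1.190: |R|=0.51131 <1
  x=-1.104: |R|=0.49960 <1
  x=-2.430: |R|=1.49433 >1
  x=-2.395: |R|=1.44570 >1
  x=-2.332: |R|=1.36122 >1
Stable set (-2.0192, 0).

(-2.0192, 0).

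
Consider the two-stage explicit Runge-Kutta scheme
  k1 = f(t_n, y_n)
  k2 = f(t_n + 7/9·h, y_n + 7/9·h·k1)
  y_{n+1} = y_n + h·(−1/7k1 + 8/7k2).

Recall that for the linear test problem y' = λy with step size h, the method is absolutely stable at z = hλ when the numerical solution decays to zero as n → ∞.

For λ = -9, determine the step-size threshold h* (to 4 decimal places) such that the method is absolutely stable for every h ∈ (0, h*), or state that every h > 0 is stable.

(-1.1250,0); λ=-9 ⇒ h* = (9/8)/9 = 0.1250.

With y'=λy (z=hλ):
  k1=λy_n ⇒ h·k1=z·y_n;  k2=λ(1+7/9z)y_n ⇒ h·k2=z(1+7/9z)y_n
  y_{n+1}/y_n = 1 − 1/7z + 8/7z(1+7/9z) = 1 + z + 8/9z²
  Hence R(z) = 1 + z + 8/9z².

Find x<0 with |R(x)|<1.
x=-1.51: |R|=1.5168
R=1: x+8/9x²=0 ⇒ x=−9/8=-1.1250; min R=1−1/(4·8/9)=0.7188>−1
Confirm numerically:
  x=-0.936: |R|=0.84275 <1
  x=-0.927: |R|=0.83685 <1
  x=-0.819: |R|=0.77723 <1
  x=-1.481: |R|=1.46865 >1
  x=-1.347: |R|=1.26581 >1
  x=-1.178: |R|=1.05550 >1
Stable set (-1.1250, 0).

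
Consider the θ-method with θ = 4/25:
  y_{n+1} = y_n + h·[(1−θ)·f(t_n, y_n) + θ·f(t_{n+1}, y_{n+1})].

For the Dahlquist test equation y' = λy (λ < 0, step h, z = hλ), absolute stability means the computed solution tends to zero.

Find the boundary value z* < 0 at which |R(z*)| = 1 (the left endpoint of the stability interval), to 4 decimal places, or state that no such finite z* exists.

Set f=λy, z=hλ:
  y_{n+1} = y_n + z·[21/25·y_n + 4/25·y_{n+1}] ⇒ (1 − 4/25z)y_{n+1} = (1 + 21/25z)y_n
  Hence R(z) = (1 + 21/25z)/(1 − 4/25z).

Need |R(x)|<1, x<0.
x=-0.49: |R|=0.5456
R=−1: 1+21/25x = −1+4/25x ⇒ -17/25x=2 ⇒ x=2/(-17/25)=-2.9412
Confirm numerically:
  x=-2.689: |R|=0.88010 <1
  x=-2.393: |R|=0.73045 <1
  x=-1.833: |R|=0.41733 <1
  x=-3.233: |R|=1.13079 >1
  x=-3.229: |R|=1.12905 >1
  x=-3.148: |R|=1.09353 >1
Stable set (-2.9412, 0).

left endpoint -2.9412.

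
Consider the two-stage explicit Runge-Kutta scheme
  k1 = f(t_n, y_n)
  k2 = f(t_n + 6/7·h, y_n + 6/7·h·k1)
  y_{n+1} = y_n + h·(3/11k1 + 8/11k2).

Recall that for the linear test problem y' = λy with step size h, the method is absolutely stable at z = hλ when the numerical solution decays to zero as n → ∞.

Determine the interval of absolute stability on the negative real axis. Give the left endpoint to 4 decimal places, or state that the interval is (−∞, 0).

z∈(-1.6042,0).

On y'=λy, z=hλ:
  k1=λy_n ⇒ h·k1=z·y_n;  k2=λ(1+6/7z)y_n ⇒ h·k2=z(1+6/7z)y_n
  y_{n+1}/y_n = 1 + 3/11z + 8/11z(1+6/7z) = 1 + z + 48/77z²
  so R(z) = 1 + z + 48/77z².

Boundary: |R(x)|=1, x<0.
x=-1.71: |R|=1.1128
R=1: x+48/77x²=0 ⇒ x=−77/48=-1.6042; min R=1−1/(4·48/77)=0.5990>−1
Confirm numerically:
  x=-1.332: |R|=0.77401 <1
  x=-0.947: |R|=0.61205 <1
  x=-0.832: |R|=0.59952 <1
  x=-1.832: |R|=1.26019 >1
  x=-1.801: |R|=1.22099 >1
  x=-1.666: |R|=1.06422 >1
So |R|<1 on (-1.6042, 0).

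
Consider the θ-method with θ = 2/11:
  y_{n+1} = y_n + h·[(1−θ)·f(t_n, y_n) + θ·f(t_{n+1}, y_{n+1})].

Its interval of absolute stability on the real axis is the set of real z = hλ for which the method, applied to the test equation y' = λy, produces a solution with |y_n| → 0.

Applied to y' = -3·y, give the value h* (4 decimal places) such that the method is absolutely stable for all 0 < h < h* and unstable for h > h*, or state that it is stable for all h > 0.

On y'=λy, z=hλ:
  y_{n+1} = y_n + z·[9/11·y_n + 2/11·y_{n+1}] ⇒ (1 − 2/11z)y_{n+1} = (1 + 9/11z)y_n
  so R(z) = (1 + 9/11z)/(1 − 2/11z).

Find x<0 with |R(x)|<1.
x=-0.47: |R|=0.5670
R=−1: 1+9/11x = −1+2/11x ⇒ -7/11x=2 ⇒ x=2/(-7/11)=-3.1429
Confirm numerically:
  x=-2.689: |R|=0.80602 <1
  x=-1.864: |R|=0.39218 <1
  x=-1.298: |R|=0.05016 <1
  x=-3.655: |R|=1.19579 >1
  x=-3.636: |R|=1.18892 >1
  x=-3.396: |R|=1.09960 >1
So |R|<1 on (-3.1429, 0).

(-3.1429,0); λ=-3 ⇒ h* = (22/7)/3 = 1.0476.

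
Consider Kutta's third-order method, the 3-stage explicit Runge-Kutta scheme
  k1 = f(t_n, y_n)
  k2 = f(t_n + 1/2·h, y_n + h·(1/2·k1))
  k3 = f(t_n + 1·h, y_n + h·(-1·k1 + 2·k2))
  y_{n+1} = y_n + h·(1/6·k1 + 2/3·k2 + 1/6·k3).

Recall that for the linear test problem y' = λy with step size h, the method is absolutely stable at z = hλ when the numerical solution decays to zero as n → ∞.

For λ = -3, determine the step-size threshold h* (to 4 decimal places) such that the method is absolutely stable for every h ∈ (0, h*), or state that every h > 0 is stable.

With y'=λy (z=hλ):
  order 3, 3-stage ⇒ R(z)=1+z+z^2/2+z^3/6
  (e.g. R(-0.47)=0.62315, |R|=0.62315)

Find x<0 with |R(x)|<1.
x=-0.47: |R|=0.6231
|R(-2.72)|=1.3747 |R(-2.43)|=0.8690 |R(-0.99)|=0.3383
Bisect:
  x_lo=-3.0004 |R|=2.0009  x_hi=-0.1109 |R|=0.8951
  mid=-1.55562 |R|=0.02694 →hi
  mid=-2.27800 |R|=0.65355 →hi
  mid=-2.63919 |R|=1.22033 →lo
  mid=-2.45859 |R|=0.91315 →hi
  mid=-2.54889 |R|=1.06043 →lo
  mid=-2.50374 |R|=0.98526 →hi
  mid=-2.52632 |R|=1.02245 →lo
  mid=-2.51503 |R|=1.00376 →lo
  mid=-2.50939 |R|=0.99448 →hi
  ...
  [-2.51291,-2.51274] ⇒ x*=-2.5127
Interval (-2.5127, 0).

(-2.5127,0); λ=-3 ⇒ h* = 0.8376.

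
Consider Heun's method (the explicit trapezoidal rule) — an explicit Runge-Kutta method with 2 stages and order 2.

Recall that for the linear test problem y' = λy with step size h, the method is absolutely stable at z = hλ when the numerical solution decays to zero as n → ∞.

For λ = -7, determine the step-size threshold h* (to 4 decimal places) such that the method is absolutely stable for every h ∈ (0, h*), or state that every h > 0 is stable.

(-2.0000,0); λ=-7 ⇒ h* = 0.2857.

With y'=λy (z=hλ):
  order 2, 2-stage ⇒ R(z)=1+z+z^2/2
  (e.g. R(-0.57)=0.59245, |R|=0.59245)

Need |R(x)|<1, x<0.
x=-0.57: |R|=0.5924
|R(-1.66)|=0.7178 |R(-0.87)|=0.5085 |R(-0.63)|=0.5684
Bisect:
  x_lo=-2.4142 |R|=1.5000  x_hi=-0.3499 |R|=0.7113
  mid=-1.38205 |R|=0.57298 →hi
  mid=-1.89814 |R|=0.90333 →hi
  mid=-2.15618 |R|=1.16838 →lo
  mid=-2.02716 |R|=1.02753 →lo
  mid=-1.96265 |R|=0.96335 →hi
  mid=-1.99490 |R|=0.99492 →hi
  mid=-2.01103 |R|=1.01109 →lo
  mid=-2.00297 |R|=1.00297 →lo
  mid=-1.99894 |R|=0.99894 →hi
  mid=-2.00095 |R|=1.00095 →lo
  ...
  [-2.00007,-1.99994] ⇒ x*=-2.0000
Stable set (-2.0000, 0).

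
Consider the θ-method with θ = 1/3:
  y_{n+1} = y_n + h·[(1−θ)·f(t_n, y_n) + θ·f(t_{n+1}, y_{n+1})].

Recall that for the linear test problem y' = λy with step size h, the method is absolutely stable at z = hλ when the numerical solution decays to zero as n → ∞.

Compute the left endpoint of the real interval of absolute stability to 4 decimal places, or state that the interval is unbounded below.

On y'=λy, z=hλ:
  y_{n+1} = y_n + z·[2/3·y_n + 1/3·y_{n+1}] ⇒ (1 − 1/3z)y_{n+1} = (1 + 2/3z)y_n
  ⇒ R(z) = (1 + 2/3z)/(1 − 1/3z).

Solve |R(x)|<1 on ℝ⁻.
x=-0.44: |R|=0.6163
R=−1: 1+2/3x = −1+1/3x ⇒ -1/3x=2 ⇒ x=2/(-1/3)=-6.0000
Confirm numerically:
  x=-5.415: |R|=0.93048 <1
  x=-2.702: |R|=0.42161 <1
  x=-2.521: |R|=0.36986 <1
  x=-6.488: |R|=1.05143 >1
  x=-6.458: |R|=1.04842 >1
  x=-6.295: |R|=1.03174 >1
Interval (-6.0000, 0).

left endpoint -6.0000.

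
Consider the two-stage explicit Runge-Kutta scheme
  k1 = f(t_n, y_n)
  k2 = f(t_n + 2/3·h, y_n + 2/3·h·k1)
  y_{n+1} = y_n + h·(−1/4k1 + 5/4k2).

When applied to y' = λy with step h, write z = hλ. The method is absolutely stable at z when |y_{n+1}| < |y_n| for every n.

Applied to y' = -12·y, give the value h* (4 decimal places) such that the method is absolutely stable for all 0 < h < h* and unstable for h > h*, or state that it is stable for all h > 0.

On y'=λy, z=hλ:
  k1=λy_n ⇒ h·k1=z·y_n;  k2=λ(1+2/3z)y_n ⇒ h·k2=z(1+2/3z)y_n
  y_{n+1}/y_n = 1 − 1/4z + 5/4z(1+2/3z) = 1 + z + 5/6z²
  R(z) = 1 + z + 5/6z².

Need |R(x)|<1, x<0.
x=-1.47: |R|=1.3308
R=1: x+5/6x²=0 ⇒ x=−6/5=-1.2000; min R=1−1/(4·5/6)=0.7000>−1
Confirm numerically:
  x=-0.953: |R|=0.80384 <1
  x=-0.829: |R|=0.74370 <1
  x=-0.681: |R|=0.70547 <1
  x=-0.561: |R|=0.70127 <1
  x=-1.688: |R|=1.68645 >1
  x=-1.490: |R|=1.36008 >1
Stable set (-1.2000, 0).

(-1.2000,0); λ=-12 ⇒ h* = (6/5)/12 = 0.1000.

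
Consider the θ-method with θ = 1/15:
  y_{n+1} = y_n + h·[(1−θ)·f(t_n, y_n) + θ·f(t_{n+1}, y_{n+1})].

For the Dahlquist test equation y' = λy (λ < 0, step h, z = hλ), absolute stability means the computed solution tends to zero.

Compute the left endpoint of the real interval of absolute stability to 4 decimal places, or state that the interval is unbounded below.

Set f=λy, z=hλ:
  y_{n+1} = y_n + z·[14/15·y_n + 1/15·y_{n+1}] ⇒ (1 − 1/15z)y_{n+1} = (1 + 14/15z)y_n
  R(z) = (1 + 14/15z)/(1 − 1/15z).

Need |R(x)|<1, x<0.
x=-0.32: |R|=0.6867
R=−1: 1+14/15x = −1+1/15x ⇒ -13/15x=2 ⇒ x=2/(-13/15)=-2.3077
Confirm numerically:
  x=-2.054: |R|=0.80661 <1
  x=-1.895: |R|=0.68245 <1
  x=-1.347: |R|=0.23601 <1
  x=-2.605: |R|=1.21954 >1
  x=-2.497: |R|=1.14065 >1
Interval (-2.3077, 0).

z* = -2.3077.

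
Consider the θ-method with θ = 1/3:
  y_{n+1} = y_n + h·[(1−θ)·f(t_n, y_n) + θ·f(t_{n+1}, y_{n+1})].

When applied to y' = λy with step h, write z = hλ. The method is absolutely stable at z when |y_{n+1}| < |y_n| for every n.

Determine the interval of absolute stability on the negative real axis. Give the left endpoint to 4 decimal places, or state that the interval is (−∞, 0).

With y'=λy (z=hλ):
  y_{n+1} = y_n + z·[2/3·y_n + 1/3·y_{n+1}] ⇒ (1 − 1/3z)y_{n+1} = (1 + 2/3z)y_n
  so R(z) = (1 + 2/3z)/(1 − 1/3z).

Find x<0 with |R(x)|<1.
x=-1.27: |R|=0.1077
R=−1: 1+2/3x = −1+1/3x ⇒ -1/3x=2 ⇒ x=2/(-1/3)=-6.0000
Confirm numerically:
  x=-4.871: |R|=0.85656 <1
  x=-4.210: |R|=0.75173 <1
  x=-2.961: |R|=0.49019 <1
  x=-6.247: |R|=1.02671 >1
  x=-6.198: |R|=1.02153 >1
Interval (-6.0000, 0).

z∈(-6.0000,0).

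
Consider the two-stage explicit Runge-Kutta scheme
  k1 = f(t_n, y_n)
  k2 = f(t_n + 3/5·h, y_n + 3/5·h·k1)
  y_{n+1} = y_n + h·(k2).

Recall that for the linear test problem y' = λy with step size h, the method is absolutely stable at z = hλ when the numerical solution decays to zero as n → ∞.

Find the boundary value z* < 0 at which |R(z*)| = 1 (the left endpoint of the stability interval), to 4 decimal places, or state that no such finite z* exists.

left endpoint -1.6667.

On y'=λy, z=hλ:
  k1=λy_n ⇒ h·k1=z·y_n;  k2=λ(1+3/5z)y_n ⇒ h·k2=z(1+3/5z)y_n
  y_{n+1}/y_n = 1 + z(1+3/5z) = 1 + z + 3/5z²
  ⇒ R(z) = 1 + z + 3/5z².

Need |R(x)|<1, x<0.
x=-1.5: |R|=0.8500
R=1: x+3/5x²=0 ⇒ x=−5/3=-1.6667; min R=1−1/(4·3/5)=0.5833>−1
Confirm numerically:
  x=-1.432: |R|=0.79837 <1
  x=-1.247: |R|=0.68601 <1
  x=-1.150: |R|=0.64350 <1
  x=-2.221: |R|=1.73870 >1
  x=-1.950: |R|=1.33150 >1
  x=-1.750: |R|=1.08750 >1
So |R|<1 on (-1.6667, 0).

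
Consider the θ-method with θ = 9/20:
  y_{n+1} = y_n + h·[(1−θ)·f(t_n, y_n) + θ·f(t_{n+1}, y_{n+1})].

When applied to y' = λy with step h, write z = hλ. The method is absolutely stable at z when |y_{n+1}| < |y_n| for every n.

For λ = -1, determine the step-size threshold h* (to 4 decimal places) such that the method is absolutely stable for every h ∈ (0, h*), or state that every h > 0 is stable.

With y'=λy (z=hλ):
  y_{n+1} = y_n + z·[11/20·y_n + 9/20·y_{n+1}] ⇒ (1 − 9/20z)y_{n+1} = (1 + 11/20z)y_n
  so R(z) = (1 + 11/20z)/(1 − 9/20z).

Need |R(x)|<1, x<0.
x=-0.71: |R|=0.4619
R=−1: 1+11/20x = −1+9/20x ⇒ -1/10x=2 ⇒ x=2/(-1/10)=-20.0000
Confirm numerically:
  x=-13.534: |R|=0.90880 <1
  x=-11.225: |R|=0.85499 <1
  x=-10.844: |R|=0.84428 <1
  x=-20.564: |R|=1.00550 >1
  x=-20.558: |R|=1.00544 >1
  x=-20.217: |R|=1.00215 >1
So |R|<1 on (-20.0000, 0).

(-20.0000,0); λ=-1 ⇒ h* = (20)/1 = 20.0000.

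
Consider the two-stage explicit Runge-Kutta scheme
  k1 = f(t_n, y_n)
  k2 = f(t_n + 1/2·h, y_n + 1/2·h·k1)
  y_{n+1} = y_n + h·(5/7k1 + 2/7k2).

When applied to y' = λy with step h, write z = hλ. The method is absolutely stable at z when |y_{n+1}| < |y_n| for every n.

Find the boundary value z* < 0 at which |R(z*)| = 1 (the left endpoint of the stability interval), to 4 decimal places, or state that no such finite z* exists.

z* = -7.0000.

With y'=λy (z=hλ):
  k1=λy_n ⇒ h·k1=z·y_n;  k2=λ(1+1/2z)y_n ⇒ h·k2=z(1+1/2z)y_n
  y_{n+1}/y_n = 1 + 5/7z + 2/7z(1+1/2z) = 1 + z + 1/7z²
  Hence R(z) = 1 + z + 1/7z².

Need |R(x)|<1, x<0.
x=-1.58: |R|=0.2234
R=1: x+1/7x²=0 ⇒ x=−7=-7.0000; min R=1−1/(4·1/7)=-0.7500>−1
Confirm numerically:
  x=-4.512: |R|=0.60369 <1
  x=-4.012: |R|=0.71255 <1
  x=-3.181: |R|=0.73546 <1
  x=-7.534: |R|=1.57474 >1
  x=-7.367: |R|=1.38624 >1
  x=-7.034: |R|=1.03417 >1
Stable set (-7.0000, 0).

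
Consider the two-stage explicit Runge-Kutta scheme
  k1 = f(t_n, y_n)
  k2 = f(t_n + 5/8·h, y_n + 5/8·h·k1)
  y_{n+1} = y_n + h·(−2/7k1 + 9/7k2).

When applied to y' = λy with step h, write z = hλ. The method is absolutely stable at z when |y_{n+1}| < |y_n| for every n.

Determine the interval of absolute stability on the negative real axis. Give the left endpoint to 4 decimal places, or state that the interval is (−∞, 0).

(-1.2444, 0).

Set f=λy, z=hλ:
  k1=λy_n ⇒ h·k1=z·y_n;  k2=λ(1+5/8z)y_n ⇒ h·k2=z(1+5/8z)y_n
  y_{n+1}/y_n = 1 − 2/7z + 9/7z(1+5/8z) = 1 + z + 45/56z²
  ⇒ R(z) = 1 + z + 45/56z².

Need |R(x)|<1, x<0.
x=-1.67: |R|=1.5711
R=1: x+45/56x²=0 ⇒ x=−56/45=-1.2444; min R=1−1/(4·45/56)=0.6889>−1
Confirm numerically:
  x=-0.862: |R|=0.73509 <1
  x=-0.707: |R|=0.69466 <1
  x=-0.648: |R|=0.68942 <1
  x=-1.714: |R|=1.64673 >1
  x=-1.401: |R|=1.17625 >1
  x=-1.307: |R|=1.06570 >1
Interval (-1.2444, 0).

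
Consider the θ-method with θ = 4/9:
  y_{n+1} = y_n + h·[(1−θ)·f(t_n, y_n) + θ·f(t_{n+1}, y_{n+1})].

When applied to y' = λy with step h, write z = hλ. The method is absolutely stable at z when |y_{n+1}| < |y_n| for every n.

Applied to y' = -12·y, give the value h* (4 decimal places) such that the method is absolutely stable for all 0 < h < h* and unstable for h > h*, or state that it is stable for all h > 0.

(-18.0000,0); λ=-12 ⇒ h* = (18)/12 = 1.5000.

On y'=λy, z=hλ:
  y_{n+1} = y_n + z·[5/9·y_n + 4/9·y_{n+1}] ⇒ (1 − 4/9z)y_{n+1} = (1 + 5/9z)y_n
  ⇒ R(z) = (1 + 5/9z)/(1 − 4/9z).

Boundary: |R(x)|=1, x<0.
x=-0.89: |R|=0.3623
R=−1: 1+5/9x = −1+4/9x ⇒ -1/9x=2 ⇒ x=2/(-1/9)=-18.0000
Confirm numerically:
  x=-17.560: |R|=0.99445 <1
  x=-14.224: |R|=0.94270 <1
  x=-11.367: |R|=0.87822 <1
  x=-10.163: |R|=0.84216 <1
  x=-18.537: |R|=1.00646 >1
  x=-18.473: |R|=1.00571 >1
  x=-18.108: |R|=1.00133 >1
So |R|<1 on (-18.0000, 0).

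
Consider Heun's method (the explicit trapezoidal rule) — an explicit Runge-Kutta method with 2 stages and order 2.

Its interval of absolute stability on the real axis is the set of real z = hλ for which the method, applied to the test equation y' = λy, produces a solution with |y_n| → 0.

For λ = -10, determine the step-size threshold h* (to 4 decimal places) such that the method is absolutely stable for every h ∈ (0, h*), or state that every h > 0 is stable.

Set f=λy, z=hλ:
  order 2, 2-stage ⇒ R(z)=1+z+z^2/2
  (e.g. R(-0.39)=0.68605, |R|=0.68605)

Boundary: |R(x)|=1, x<0.
x=-0.39: |R|=0.6861
|R(-2.03)|=1.0304 |R(-1.45)|=0.6013 |R(-1.15)|=0.5112
Bisect:
  x_lo=-2.5734 |R|=1.7378  x_hi=-0.3496 |R|=0.7115
  mid=-1.46150 |R|=0.60649 →hi
  mid=-2.01745 |R|=1.01761 →lo
  mid=-1.73948 |R|=0.77341 →hi
  mid=-1.87847 |R|=0.88585 →hi
  mid=-1.94796 |R|=0.94931 →hi
  mid=-1.98271 |R|=0.98286 →hi
  mid=-2.00008 |R|=1.00008 →lo
  mid=-1.99139 |R|=0.99143 →hi
  mid=-1.99574 |R|=0.99575 →hi
  ...
  [-2.00008,-1.99995] ⇒ x*=-2.0000
Interval (-2.0000, 0).

(-2.0000,0); λ=-10 ⇒ h* = 0.2000.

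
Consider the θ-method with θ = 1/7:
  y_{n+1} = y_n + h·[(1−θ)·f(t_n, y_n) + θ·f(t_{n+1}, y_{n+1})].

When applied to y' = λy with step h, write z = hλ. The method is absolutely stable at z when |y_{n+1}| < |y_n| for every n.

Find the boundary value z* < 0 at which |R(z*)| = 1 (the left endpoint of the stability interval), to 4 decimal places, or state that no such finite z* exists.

left endpoint -2.8000.

Set f=λy, z=hλ:
  y_{n+1} = y_n + z·[6/7·y_n + 1/7·y_{n+1}] ⇒ (1 − 1/7z)y_{n+1} = (1 + 6/7z)y_n
  R(z) = (1 + 6/7z)/(1 − 1/7z).

Find x<0 with |R(x)|<1.
x=-0.38: |R|=0.6396
R=−1: 1+6/7x = −1+1/7x ⇒ -5/7x=2 ⇒ x=2/(-5/7)=-2.8000
Confirm numerically:
  x=-2.197: |R|=0.67218 <1
  x=-2.022: |R|=0.56883 <1
  x=-1.413: |R|=0.17568 <1
  x=-3.284: |R|=1.23532 >1
  x=-3.236: |R|=1.21297 >1
Interval (-2.8000, 0).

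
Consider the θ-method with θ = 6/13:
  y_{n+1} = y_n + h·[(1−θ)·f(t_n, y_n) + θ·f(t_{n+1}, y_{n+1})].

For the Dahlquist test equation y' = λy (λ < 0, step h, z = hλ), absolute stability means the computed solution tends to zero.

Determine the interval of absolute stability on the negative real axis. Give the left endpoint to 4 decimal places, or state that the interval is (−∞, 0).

z∈(-26.0000,0).

Test eqn y'=λy, z=hλ:
  y_{n+1} = y_n + z·[7/13·y_n + 6/13·y_{n+1}] ⇒ (1 − 6/13z)y_{n+1} = (1 + 7/13z)y_n
  Hence R(z) = (1 + 7/13z)/(1 − 6/13z).

Find x<0 with |R(x)|<1.
x=-1.16: |R|=0.2445
R=−1: 1+7/13x = −1+6/13x ⇒ -1/13x=2 ⇒ x=2/(-1/13)=-26.0000
Confirm numerically:
  x=-25.581: |R|=0.99748 <1
  x=-24.218: |R|=0.98874 <1
  x=-20.302: |R|=0.95773 <1
  x=-18.531: |R|=0.93986 <1
  x=-26.335: |R|=1.00196 >1
  x=-26.174: |R|=1.00102 >1
Stable set (-26.0000, 0).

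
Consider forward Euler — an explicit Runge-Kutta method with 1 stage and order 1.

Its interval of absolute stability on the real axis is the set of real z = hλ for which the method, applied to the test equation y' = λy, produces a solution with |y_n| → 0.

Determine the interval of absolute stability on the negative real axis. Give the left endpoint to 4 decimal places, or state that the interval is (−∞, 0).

Set f=λy, z=hλ:
  order 1, 1-stage ⇒ R(z)=1+z
  (e.g. R(-0.66)=0.34000, |R|=0.34000)

Boundary: |R(x)|=1, x<0.
x=-0.66: |R|=0.3400
|R(-1.9)|=0.9000 |R(-1.03)|=0.0300 |R(-0.51)|=0.4900
Bisect:
  x_lo=-2.4525 |R|=1.4525  x_hi=-0.2979 |R|=0.7021
  mid=-1.37523 |R|=0.37523 →hi
  mid=-1.91387 |R|=0.91387 →hi
  mid=-2.18320 |R|=1.18320 →lo
  mid=-2.04853 |R|=1.04853 →lo
  mid=-1.98120 |R|=0.98120 →hi
  mid=-2.01487 |R|=1.01487 →lo
  mid=-1.99804 |R|=0.99804 →hi
  mid=-2.00645 |R|=1.00645 →lo
  mid=-2.00224 |R|=1.00224 →lo
  mid=-2.00014 |R|=1.00014 →lo
  ...
  [-2.00001,-1.99988] ⇒ x*=-2.0000
Stable set (-2.0000, 0).

z∈(-2.0000,0).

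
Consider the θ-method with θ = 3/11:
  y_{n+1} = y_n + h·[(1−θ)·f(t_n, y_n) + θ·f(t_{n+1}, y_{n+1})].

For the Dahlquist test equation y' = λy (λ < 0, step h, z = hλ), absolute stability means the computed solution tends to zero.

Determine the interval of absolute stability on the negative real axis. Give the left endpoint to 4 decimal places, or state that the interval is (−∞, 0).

On y'=λy, z=hλ:
  y_{n+1} = y_n + z·[8/11·y_n + 3/11·y_{n+1}] ⇒ (1 − 3/11z)y_{n+1} = (1 + 8/11z)y_n
  ⇒ R(z) = (1 + 8/11z)/(1 − 3/11z).

Boundary: |R(x)|=1, x<0.
x=-1.48: |R|=0.0544
R=−1: 1+8/11x = −1+3/11x ⇒ -5/11x=2 ⇒ x=2/(-5/11)=-4.4000
Confirm numerically:
  x=-4.284: |R|=0.97568 <1
  x=-3.369: |R|=0.75577 <1
  x=-2.904: |R|=0.62054 <1
  x=-4.868: |R|=1.09139 >1
  x=-4.481: |R|=1.01657 >1
  x=-4.461: |R|=1.01251 >1
So |R|<1 on (-4.4000, 0).

z∈(-4.4000,0).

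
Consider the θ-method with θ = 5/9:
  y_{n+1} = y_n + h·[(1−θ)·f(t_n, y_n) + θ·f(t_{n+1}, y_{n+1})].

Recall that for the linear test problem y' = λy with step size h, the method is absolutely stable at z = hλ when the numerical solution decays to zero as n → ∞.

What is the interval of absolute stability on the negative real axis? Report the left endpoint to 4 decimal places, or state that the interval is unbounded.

On y'=λy, z=hλ:
  y_{n+1} = y_n + z·[4/9·y_n + 5/9·y_{n+1}] ⇒ (1 − 5/9z)y_{n+1} = (1 + 4/9z)y_n
  so R(z) = (1 + 4/9z)/(1 − 5/9z).

Solve |R(x)|<1 on ℝ⁻.
x=-0.51: |R|=0.6026
x=-2: |R|=0.0526
x=-10: |R|=0.5254
x=-100: |R|=0.7682
θ=5/9≥1/2 ⇒ |1+4/9x|<|1−5/9x| ∀x<0 ⇒ stable on all of ℝ⁻.

interval (−∞, 0).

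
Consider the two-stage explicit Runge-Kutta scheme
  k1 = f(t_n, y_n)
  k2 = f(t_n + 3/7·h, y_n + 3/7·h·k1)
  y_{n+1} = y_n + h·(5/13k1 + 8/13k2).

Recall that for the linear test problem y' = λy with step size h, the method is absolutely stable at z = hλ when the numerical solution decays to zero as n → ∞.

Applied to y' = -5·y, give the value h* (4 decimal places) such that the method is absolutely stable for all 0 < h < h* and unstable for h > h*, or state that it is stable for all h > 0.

(-3.7917,0); λ=-5 ⇒ h* = (91/24)/5 = 0.7583.

On y'=λy, z=hλ:
  k1=λy_n ⇒ h·k1=z·y_n;  k2=λ(1+3/7z)y_n ⇒ h·k2=z(1+3/7z)y_n
  y_{n+1}/y_n = 1 + 5/13z + 8/13z(1+3/7z) = 1 + z + 24/91z²
  R(z) = 1 + z + 24/91z².

Boundary: |R(x)|=1, x<0.
x=-0.3: |R|=0.7237
R=1: x+24/91x²=0 ⇒ x=−91/24=-3.7917; min R=1−1/(4·24/91)=0.0521>−1
Confirm numerically:
  x=-2.907: |R|=0.32174 <1
  x=-2.739: |R|=0.23958 <1
  x=-2.153: |R|=0.06953 <1
  x=-1.690: |R|=0.06326 <1
  x=-4.217: |R|=1.47305 >1
  x=-3.828: |R|=1.03668 >1
So |R|<1 on (-3.7917, 0).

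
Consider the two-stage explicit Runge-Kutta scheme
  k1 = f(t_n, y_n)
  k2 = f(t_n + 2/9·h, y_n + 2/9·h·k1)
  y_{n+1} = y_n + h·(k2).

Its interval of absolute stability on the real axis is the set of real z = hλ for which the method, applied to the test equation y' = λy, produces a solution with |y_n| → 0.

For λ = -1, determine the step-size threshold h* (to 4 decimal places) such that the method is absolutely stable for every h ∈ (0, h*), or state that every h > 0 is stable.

On y'=λy, z=hλ:
  k1=λy_n ⇒ h·k1=z·y_n;  k2=λ(1+2/9z)y_n ⇒ h·k2=z(1+2/9z)y_n
  y_{n+1}/y_n = 1 + z(1+2/9z) = 1 + z + 2/9z²
  ⇒ R(z) = 1 + z + 2/9z².

Find x<0 with |R(x)|<1.
x=-1.13: |R|=0.1538
R=1: x+2/9x²=0 ⇒ x=−9/2=-4.5000; min R=1−1/(4·2/9)=-0.1250>−1
Confirm numerically:
  x=-3.532: |R|=0.24023 <1
  x=-2.564: |R|=0.10309 <1
  x=-2.315: |R|=0.12406 <1
  x=-4.861: |R|=1.38996 >1
  x=-4.848: |R|=1.37491 >1
  x=-4.620: |R|=1.12320 >1
So |R|<1 on (-4.5000, 0).

(-4.5000,0); λ=-1 ⇒ h* = (9/2)/1 = 4.5000.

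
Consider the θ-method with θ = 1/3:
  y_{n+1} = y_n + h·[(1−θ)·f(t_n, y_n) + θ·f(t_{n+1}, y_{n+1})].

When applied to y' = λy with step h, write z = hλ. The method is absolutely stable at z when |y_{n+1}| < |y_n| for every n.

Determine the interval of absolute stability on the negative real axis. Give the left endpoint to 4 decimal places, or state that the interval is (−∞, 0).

With y'=λy (z=hλ):
  y_{n+1} = y_n + z·[2/3·y_n + 1/3·y_{n+1}] ⇒ (1 − 1/3z)y_{n+1} = (1 + 2/3z)y_n
  R(z) = (1 + 2/3z)/(1 − 1/3z).

Find x<0 with |R(x)|<1.
x=-1.23: |R|=0.1277
R=−1: 1+2/3x = −1+1/3x ⇒ -1/3x=2 ⇒ x=2/(-1/3)=-6.0000
Confirm numerically:
  x=-3.968: |R|=0.70838 <1
  x=-3.938: |R|=0.70280 <1
  x=-3.388: |R|=0.59111 <1
  x=-2.843: |R|=0.45970 <1
  x=-6.472: |R|=1.04983 >1
  x=-6.466: |R|=1.04923 >1
  x=-6.202: |R|=1.02195 >1
Interval (-6.0000, 0).

z∈(-6.0000,0).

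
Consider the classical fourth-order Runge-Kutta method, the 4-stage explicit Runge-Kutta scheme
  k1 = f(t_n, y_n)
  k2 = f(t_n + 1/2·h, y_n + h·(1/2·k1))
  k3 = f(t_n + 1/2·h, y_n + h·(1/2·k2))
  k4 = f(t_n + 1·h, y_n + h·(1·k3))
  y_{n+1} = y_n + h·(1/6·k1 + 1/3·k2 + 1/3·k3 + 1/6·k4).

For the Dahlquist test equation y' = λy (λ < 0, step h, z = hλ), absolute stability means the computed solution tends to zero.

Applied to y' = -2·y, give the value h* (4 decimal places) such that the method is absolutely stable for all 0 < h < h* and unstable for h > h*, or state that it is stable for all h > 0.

Test eqn y'=λy, z=hλ:
  order 4, 4-stage ⇒ R(z)=1+z+z^2/2+z^3/6+z^4/24
  (e.g. R(-0.86)=0.42658, |R|=0.42658)

Find x<0 with |R(x)|<1.
x=-0.86: |R|=0.4266
|R(-2.24)|=0.4446 |R(-1.62)|=0.2706 |R(-0.92)|=0.4033
Bisect:
  x_lo=-3.5574 |R|=2.9399  x_hi=-0.1665 |R|=0.8466
  mid=-1.86195 |R|=0.29642 →hi
  mid=-2.70968 |R|=0.89185 →hi
  mid=-3.13354 |R|=1.66518 →lo
  mid=-2.92161 |R|=1.22574 →lo
  mid=-2.81564 |R|=1.04673 →lo
  mid=-2.76266 |R|=0.96641 →hi
  mid=-2.78915 |R|=1.00583 →lo
  mid=-2.77591 |R|=0.98594 →hi
  ...
  [-2.78543,-2.78522] ⇒ x*=-2.7853
So |R|<1 on (-2.7853, 0).

(-2.7853,0); λ=-2 ⇒ h* = 1.3926.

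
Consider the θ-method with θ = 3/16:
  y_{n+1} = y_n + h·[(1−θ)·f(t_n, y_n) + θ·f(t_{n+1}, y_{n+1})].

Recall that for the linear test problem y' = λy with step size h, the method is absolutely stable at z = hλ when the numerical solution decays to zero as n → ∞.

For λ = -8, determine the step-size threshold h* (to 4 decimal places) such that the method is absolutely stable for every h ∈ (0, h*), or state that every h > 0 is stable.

(-3.2000,0); λ=-8 ⇒ h* = (16/5)/8 = 0.4000.

Test eqn y'=λy, z=hλ:
  y_{n+1} = y_n + z·[13/16·y_n + 3/16·y_{n+1}] ⇒ (1 − 3/16z)y_{n+1} = (1 + 13/16z)y_n
  Hence R(z) = (1 + 13/16z)/(1 − 3/16z).

Find x<0 with |R(x)|<1.
x=-1.21: |R|=0.0138
R=−1: 1+13/16x = −1+3/16x ⇒ -5/8x=2 ⇒ x=2/(-5/8)=-3.2000
Confirm numerically:
  x=-2.873: |R|=0.86718 <1
  x=-2.607: |R|=0.75106 <1
  x=-2.578: |R|=0.73793 <1
  x=-3.719: |R|=1.19111 >1
  x=-3.328: |R|=1.04926 >1
Interval (-3.2000, 0).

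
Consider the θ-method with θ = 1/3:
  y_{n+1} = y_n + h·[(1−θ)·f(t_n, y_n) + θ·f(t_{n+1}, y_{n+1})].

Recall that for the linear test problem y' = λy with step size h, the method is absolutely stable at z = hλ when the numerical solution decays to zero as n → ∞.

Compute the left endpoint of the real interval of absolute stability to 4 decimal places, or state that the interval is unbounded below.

z* = -6.0000.

Test eqn y'=λy, z=hλ:
  y_{n+1} = y_n + z·[2/3·y_n + 1/3·y_{n+1}] ⇒ (1 − 1/3z)y_{n+1} = (1 + 2/3z)y_n
  ⇒ R(z) = (1 + 2/3z)/(1 − 1/3z).

Boundary: |R(x)|=1, x<0.
x=-0.42: |R|=0.6316
R=−1: 1+2/3x = −1+1/3x ⇒ -1/3x=2 ⇒ x=2/(-1/3)=-6.0000
Confirm numerically:
  x=-5.881: |R|=0.98660 <1
  x=-5.862: |R|=0.98443 <1
  x=-2.732: |R|=0.42987 <1
  x=-2.599: |R|=0.39257 <1
  x=-6.336: |R|=1.03599 >1
  x=-6.193: |R|=1.02099 >1
  x=-6.074: |R|=1.00816 >1
Stable set (-6.0000, 0).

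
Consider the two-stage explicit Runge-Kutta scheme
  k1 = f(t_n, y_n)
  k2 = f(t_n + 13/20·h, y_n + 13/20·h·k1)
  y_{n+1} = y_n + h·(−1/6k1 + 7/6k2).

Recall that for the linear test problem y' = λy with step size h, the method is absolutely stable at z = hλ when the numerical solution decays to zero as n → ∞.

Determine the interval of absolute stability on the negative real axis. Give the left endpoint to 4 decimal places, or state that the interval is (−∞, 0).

Set f=λy, z=hλ:
  k1=λy_n ⇒ h·k1=z·y_n;  k2=λ(1+13/20z)y_n ⇒ h·k2=z(1+13/20z)y_n
  y_{n+1}/y_n = 1 − 1/6z + 7/6z(1+13/20z) = 1 + z + 91/120z²
  so R(z) = 1 + z + 91/120z².

Find x<0 with |R(x)|<1.
x=-1.44: |R|=1.1325
R=1: x+91/120x²=0 ⇒ x=−120/91=-1.3187; min R=1−1/(4·91/120)=0.6703>−1
Confirm numerically:
  x=-1.079: |R|=0.80388 <1
  x=-0.864: |R|=0.70209 <1
  x=-0.570: |R|=0.67638 <1
  x=-1.543: |R|=1.26248 >1
  x=-1.379: |R|=1.06308 >1
So |R|<1 on (-1.3187, 0).

(-1.3187, 0).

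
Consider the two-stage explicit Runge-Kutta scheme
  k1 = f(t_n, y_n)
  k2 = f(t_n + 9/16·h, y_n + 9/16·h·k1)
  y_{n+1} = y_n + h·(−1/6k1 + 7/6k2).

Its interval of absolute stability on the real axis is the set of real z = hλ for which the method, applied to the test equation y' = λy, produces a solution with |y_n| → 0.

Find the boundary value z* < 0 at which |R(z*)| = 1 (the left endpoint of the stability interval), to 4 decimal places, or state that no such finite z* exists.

z* = -1.5238.

On y'=λy, z=hλ:
  k1=λy_n ⇒ h·k1=z·y_n;  k2=λ(1+9/16z)y_n ⇒ h·k2=z(1+9/16z)y_n
  y_{n+1}/y_n = 1 − 1/6z + 7/6z(1+9/16z) = 1 + z + 21/32z²
  so R(z) = 1 + z + 21/32z².

Boundary: |R(x)|=1, x<0.
x=-1.59: |R|=1.0691
R=1: x+21/32x²=0 ⇒ x=−32/21=-1.5238; min R=1−1/(4·21/32)=0.6190>−1
Confirm numerically:
  x=-1.477: |R|=0.95463 <1
  x=-1.061: |R|=0.67775 <1
  x=-0.610: |R|=0.63419 <1
  x=-1.887: |R|=1.44975 >1
  x=-1.839: |R|=1.38039 >1
  x=-1.645: |R|=1.13083 >1
Stable set (-1.5238, 0).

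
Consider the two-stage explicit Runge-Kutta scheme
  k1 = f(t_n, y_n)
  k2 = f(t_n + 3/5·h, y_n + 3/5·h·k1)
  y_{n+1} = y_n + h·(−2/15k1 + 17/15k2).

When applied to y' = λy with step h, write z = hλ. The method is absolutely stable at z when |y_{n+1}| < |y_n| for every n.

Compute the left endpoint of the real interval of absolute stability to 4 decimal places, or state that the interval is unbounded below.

left endpoint -1.4706.

Set f=λy, z=hλ:
  k1=λy_n ⇒ h·k1=z·y_n;  k2=λ(1+3/5z)y_n ⇒ h·k2=z(1+3/5z)y_n
  y_{n+1}/y_n = 1 − 2/15z + 17/15z(1+3/5z) = 1 + z + 17/25z²
  ⇒ R(z) = 1 + z + 17/25z².

Boundary: |R(x)|=1, x<0.
x=-0.91: |R|=0.6531
R=1: x+17/25x²=0 ⇒ x=−25/17=-1.4706; min R=1−1/(4·17/25)=0.6324>−1
Confirm numerically:
  x=-1.118: |R|=0.73195 <1
  x=-1.091: |R|=0.71839 <1
  x=-0.943: |R|=0.66169 <1
  x=-0.846: |R|=0.64069 <1
  x=-1.952: |R|=1.63901 >1
  x=-1.896: |R|=1.54847 >1
  x=-1.731: |R|=1.30653 >1
So |R|<1 on (-1.4706, 0).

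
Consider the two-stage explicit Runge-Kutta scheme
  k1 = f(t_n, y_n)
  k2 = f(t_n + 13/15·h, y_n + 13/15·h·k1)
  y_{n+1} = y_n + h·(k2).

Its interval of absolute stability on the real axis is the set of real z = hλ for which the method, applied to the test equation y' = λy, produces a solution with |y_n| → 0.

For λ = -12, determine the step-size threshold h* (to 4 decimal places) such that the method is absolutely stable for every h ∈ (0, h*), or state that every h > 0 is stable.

Test eqn y'=λy, z=hλ:
  k1=λy_n ⇒ h·k1=z·y_n;  k2=λ(1+13/15z)y_n ⇒ h·k2=z(1+13/15z)y_n
  y_{n+1}/y_n = 1 + z(1+13/15z) = 1 + z + 13/15z²
  R(z) = 1 + z + 13/15z².

Find x<0 with |R(x)|<1.
x=-1.55: |R|=1.5322
R=1: x+13/15x²=0 ⇒ x=−15/13=-1.1538; min R=1−1/(4·13/15)=0.7115>−1
Confirm numerically:
  x=-1.068: |R|=0.92054 <1
  x=-0.945: |R|=0.82895 <1
  x=-0.813: |R|=0.75984 <1
  x=-0.747: |R|=0.73661 <1
  x=-1.704: |R|=1.81247 >1
  x=-1.664: |R|=1.73571 >1
  x=-1.304: |R|=1.16969 >1
Interval (-1.1538, 0).

(-1.1538,0); λ=-12 ⇒ h* = (15/13)/12 = 0.0962.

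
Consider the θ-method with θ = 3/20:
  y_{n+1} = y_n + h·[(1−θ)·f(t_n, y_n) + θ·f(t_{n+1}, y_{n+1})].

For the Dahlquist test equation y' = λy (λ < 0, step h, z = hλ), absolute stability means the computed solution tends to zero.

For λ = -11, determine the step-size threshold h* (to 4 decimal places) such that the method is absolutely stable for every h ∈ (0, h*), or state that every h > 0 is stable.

Test eqn y'=λy, z=hλ:
  y_{n+1} = y_n + z·[17/20·y_n + 3/20·y_{n+1}] ⇒ (1 − 3/20z)y_{n+1} = (1 + 17/20z)y_n
  Hence R(z) = (1 + 17/20z)/(1 − 3/20z).

Need |R(x)|<1, x<0.
x=-1.66: |R|=0.3291
R=−1: 1+17/20x = −1+3/20x ⇒ -7/10x=2 ⇒ x=2/(-7/10)=-2.8571
Confirm numerically:
  x=-2.545: |R|=0.84187 <1
  x=-1.674: |R|=0.33802 <1
  x=-1.495: |R|=0.22116 <1
  x=-3.019: |R|=1.07798 >1
  x=-2.995: |R|=1.06659 >1
Stable set (-2.8571, 0).

(-2.8571,0); λ=-11 ⇒ h* = (20/7)/11 = 0.2597.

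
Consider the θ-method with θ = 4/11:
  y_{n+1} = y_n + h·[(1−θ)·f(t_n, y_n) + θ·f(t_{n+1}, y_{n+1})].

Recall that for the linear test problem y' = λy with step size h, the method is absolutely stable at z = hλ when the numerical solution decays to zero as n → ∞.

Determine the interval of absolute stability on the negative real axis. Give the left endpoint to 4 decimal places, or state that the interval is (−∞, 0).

z∈(-7.3333,0).

Set f=λy, z=hλ:
  y_{n+1} = y_n + z·[7/11·y_n + 4/11·y_{n+1}] ⇒ (1 − 4/11z)y_{n+1} = (1 + 7/11z)y_n
  Hence R(z) = (1 + 7/11z)/(1 − 4/11z).

Solve |R(x)|<1 on ℝ⁻.
x=-0.95: |R|=0.2939
R=−1: 1+7/11x = −1+4/11x ⇒ -3/11x=2 ⇒ x=2/(-3/11)=-7.3333
Confirm numerically:
  x=-6.462: |R|=0.92906 <1
  x=-5.919: |R|=0.87764 <1
  x=-5.117: |R|=0.78871 <1
  x=-3.228: |R|=0.48494 <1
  x=-7.794: |R|=1.03277 >1
  x=-7.598: |R|=1.01918 >1
  x=-7.570: |R|=1.01720 >1
Interval (-7.3333, 0).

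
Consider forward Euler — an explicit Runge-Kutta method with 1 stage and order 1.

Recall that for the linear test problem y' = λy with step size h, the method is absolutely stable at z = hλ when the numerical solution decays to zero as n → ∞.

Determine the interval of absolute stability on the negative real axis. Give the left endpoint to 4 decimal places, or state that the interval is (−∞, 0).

z∈(-2.0000,0).

With y'=λy (z=hλ):
  order 1, 1-stage ⇒ R(z)=1+z
  (e.g. R(-1.09)=-0.09000, |R|=0.09000)

Find x<0 with |R(x)|<1.
x=-1.09: |R|=0.0900
|R(-1.52)|=0.5200 |R(-0.77)|=0.2300 |R(-0.73)|=0.2700
Bisect:
  x_lo=-2.7445 |R|=1.7445  x_hi=-0.1768 |R|=0.8232
  mid=-1.46065 |R|=0.46065 →hi
  mid=-2.10256 |R|=1.10256 →lo
  mid=-1.78160 |R|=0.78160 →hi
  mid=-1.94208 |R|=0.94208 →hi
  mid=-2.02232 |R|=1.02232 →lo
  mid=-1.98220 |R|=0.98220 →hi
  mid=-2.00226 |R|=1.00226 →lo
  mid=-1.99223 |R|=0.99223 →hi
  mid=-1.99725 |R|=0.99725 →hi
  mid=-1.99975 |R|=0.99975 →hi
  ...
  [-2.00007,-1.99991] ⇒ x*=-2.0000
So |R|<1 on (-2.0000, 0).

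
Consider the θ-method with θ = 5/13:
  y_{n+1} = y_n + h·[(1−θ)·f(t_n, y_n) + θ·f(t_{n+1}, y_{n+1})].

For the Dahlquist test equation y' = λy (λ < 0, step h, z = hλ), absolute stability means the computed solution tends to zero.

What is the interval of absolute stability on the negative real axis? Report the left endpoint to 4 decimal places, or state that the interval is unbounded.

z∈(-8.6667,0).

With y'=λy (z=hλ):
  y_{n+1} = y_n + z·[8/13·y_n + 5/13·y_{n+1}] ⇒ (1 − 5/13z)y_{n+1} = (1 + 8/13z)y_n
  so R(z) = (1 + 8/13z)/(1 − 5/13z).

Need |R(x)|<1, x<0.
x=-0.83: |R|=0.3708
R=−1: 1+8/13x = −1+5/13x ⇒ -3/13x=2 ⇒ x=2/(-3/13)=-8.6667
Confirm numerically:
  x=-8.387: |R|=0.98473 <1
  x=-7.363: |R|=0.92149 <1
  x=-5.607: |R|=0.77631 <1
  x=-3.755: |R|=0.53627 <1
  x=-8.991: |R|=1.01679 >1
  x=-8.837: |R|=1.00894 >1
  x=-8.719: |R|=1.00277 >1
So |R|<1 on (-8.6667, 0).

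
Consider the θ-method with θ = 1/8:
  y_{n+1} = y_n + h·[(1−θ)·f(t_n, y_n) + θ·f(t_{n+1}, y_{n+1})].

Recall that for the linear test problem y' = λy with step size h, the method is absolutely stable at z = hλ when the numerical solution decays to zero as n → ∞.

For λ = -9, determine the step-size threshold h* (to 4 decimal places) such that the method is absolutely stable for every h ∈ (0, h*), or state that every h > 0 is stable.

With y'=λy (z=hλ):
  y_{n+1} = y_n + z·[7/8·y_n + 1/8·y_{n+1}] ⇒ (1 − 1/8z)y_{n+1} = (1 + 7/8z)y_n
  ⇒ R(z) = (1 + 7/8z)/(1 − 1/8z).

Need |R(x)|<1, x<0.
x=-1.47: |R|=0.2418
R=−1: 1+7/8x = −1+1/8x ⇒ -3/4x=2 ⇒ x=2/(-3/4)=-2.6667
Confirm numerically:
  x=-2.326: |R|=0.80205 <1
  x=-2.258: |R|=0.76097 <1
  x=-1.283: |R|=0.10568 <1
  x=-1.184: |R|=0.03136 <1
  x=-3.241: |R|=1.30656 >1
  x=-2.817: |R|=1.08339 >1
So |R|<1 on (-2.6667, 0).

(-2.6667,0); λ=-9 ⇒ h* = (8/3)/9 = 0.2963.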